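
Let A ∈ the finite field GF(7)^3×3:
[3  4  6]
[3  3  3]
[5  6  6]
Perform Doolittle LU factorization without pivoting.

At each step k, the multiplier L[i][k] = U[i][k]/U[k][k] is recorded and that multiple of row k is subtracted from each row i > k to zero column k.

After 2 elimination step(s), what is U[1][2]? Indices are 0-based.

[col 0] pivot 3
  R1 -= 1*R0 → (0, 6, 4)  (L[1][0] := 1)
  R2 -= 4*R0 → (0, 4, 3)  (L[2][0] := 4)
[col 1] pivot 6
  R2 -= 3*R1 → (0, 0, 5)  (L[2][1] := 3)

U[1][2] = 4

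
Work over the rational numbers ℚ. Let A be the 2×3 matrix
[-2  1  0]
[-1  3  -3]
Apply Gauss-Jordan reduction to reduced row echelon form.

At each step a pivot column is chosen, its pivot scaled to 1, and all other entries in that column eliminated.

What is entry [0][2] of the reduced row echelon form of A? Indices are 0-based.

[1] R0 /= -2  ⇒  (1, -1/2, 0)
     R1 -= -1·R0  ⇒  (0, 5/2, -3)
[2] R1 /= 5/2  ⇒  (0, 1, -6/5)
     R0 -= -1/2·R1  ⇒  (1, 0, -3/5)

M[0][2] = -3/5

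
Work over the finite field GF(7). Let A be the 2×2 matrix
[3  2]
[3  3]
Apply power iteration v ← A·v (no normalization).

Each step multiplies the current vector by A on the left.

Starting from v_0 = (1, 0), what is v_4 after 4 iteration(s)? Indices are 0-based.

v_0 = (1, 0).
v_1 = A·v_0 = (3, 3).
v_2 = A·v_1 = (1, 4).
v_3 = A·v_2 = (4, 1).
v_4 = A·v_3 = (0, 1).

v_4 = (0, 1)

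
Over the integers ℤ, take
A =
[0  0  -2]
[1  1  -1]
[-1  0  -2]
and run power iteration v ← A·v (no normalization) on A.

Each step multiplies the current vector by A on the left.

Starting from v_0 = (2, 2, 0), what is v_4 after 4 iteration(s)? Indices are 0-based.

v_4 = (24, 10, 32)

v_0 = (2, 2, 0).
v_1 = A·v_0 = (0, 4, -2).
v_2 = A·v_1 = (4, 6, 4).
v_3 = A·v_2 = (-8, 6, -12).
v_4 = A·v_3 = (24, 10, 32).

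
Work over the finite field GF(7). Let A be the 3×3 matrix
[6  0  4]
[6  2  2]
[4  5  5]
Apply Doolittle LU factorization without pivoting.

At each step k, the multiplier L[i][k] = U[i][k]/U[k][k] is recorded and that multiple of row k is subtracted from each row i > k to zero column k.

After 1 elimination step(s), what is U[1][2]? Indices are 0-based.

Step 1: pivot at (0,0) is 6.
  row1 ← row1 − (1)·row0  ⇒  L[1][0]=1, U row1=(0, 2, 5)
  row2 ← row2 − (3)·row0  ⇒  L[2][0]=3, U row2=(0, 5, 0)

U[1][2] = 5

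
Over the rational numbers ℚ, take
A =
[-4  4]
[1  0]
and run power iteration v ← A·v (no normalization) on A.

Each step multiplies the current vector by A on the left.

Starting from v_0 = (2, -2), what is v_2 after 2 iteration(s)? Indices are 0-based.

v_2 = (72, -16)

v_0 = (2, -2).
v_1 = A·v_0 = (-16, 2).
v_2 = A·v_1 = (72, -16).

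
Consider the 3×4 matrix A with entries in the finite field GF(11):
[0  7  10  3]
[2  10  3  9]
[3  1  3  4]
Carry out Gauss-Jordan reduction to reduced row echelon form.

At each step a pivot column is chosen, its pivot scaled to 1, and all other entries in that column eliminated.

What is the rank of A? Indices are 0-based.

rank = 3

[1] R0 <-> R1
[1] R0 /= 2  ⇒  (1, 5, 7, 10)
     R2 -= 3·R0  ⇒  (0, 8, 4, 7)
[2] R1 /= 7  ⇒  (0, 1, 3, 2)
     R0 -= 5·R1  ⇒  (1, 0, 3, 0)
     R2 -= 8·R1  ⇒  (0, 0, 2, 2)
[3] R2 /= 2  ⇒  (0, 0, 1, 1)
     R0 -= 3·R2  ⇒  (1, 0, 0, 8)
     R1 -= 3·R2  ⇒  (0, 1, 0, 10)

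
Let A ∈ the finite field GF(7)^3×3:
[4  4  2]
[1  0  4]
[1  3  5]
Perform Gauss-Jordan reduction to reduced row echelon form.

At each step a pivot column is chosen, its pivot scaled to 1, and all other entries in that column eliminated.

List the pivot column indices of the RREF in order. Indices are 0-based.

pivot columns: 0, 1, 2

pivot(0,0)=4: scale R0 → (1, 1, 4)
  clear (1,0): R1 −= (1)R0 → (0, 6, 0)
  clear (2,0): R2 −= (1)R0 → (0, 2, 1)
pivot(1,1)=6: scale R1 → (0, 1, 0)
  clear (0,1): R0 −= (1)R1 → (1, 0, 4)
  clear (2,1): R2 −= (2)R1 → (0, 0, 1)
pivot(2,2)=1: scale R2 → (0, 0, 1)
  clear (0,2): R0 −= (4)R2 → (1, 0, 0)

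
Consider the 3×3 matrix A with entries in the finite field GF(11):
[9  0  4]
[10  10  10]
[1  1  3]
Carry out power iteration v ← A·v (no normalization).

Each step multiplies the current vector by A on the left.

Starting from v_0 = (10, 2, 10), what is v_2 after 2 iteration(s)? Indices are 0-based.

v_0 = (10, 2, 10).
v_1 = A·v_0 = (9, 0, 9).
v_2 = A·v_1 = (7, 4, 3).

v_2 = (7, 4, 3)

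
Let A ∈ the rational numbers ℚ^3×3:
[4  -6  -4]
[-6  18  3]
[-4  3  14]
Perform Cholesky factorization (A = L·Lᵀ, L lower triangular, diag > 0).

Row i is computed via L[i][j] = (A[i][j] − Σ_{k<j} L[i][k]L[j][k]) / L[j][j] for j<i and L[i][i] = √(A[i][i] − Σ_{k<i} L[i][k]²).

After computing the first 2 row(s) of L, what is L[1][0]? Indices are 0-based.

L[1][0] = -3

Step 1: L[0][0] = √(4) = 2.
  L[1][0] = (-6) / L[0][0] = -3.
Step 2: L[1][1] = √(9) = 3.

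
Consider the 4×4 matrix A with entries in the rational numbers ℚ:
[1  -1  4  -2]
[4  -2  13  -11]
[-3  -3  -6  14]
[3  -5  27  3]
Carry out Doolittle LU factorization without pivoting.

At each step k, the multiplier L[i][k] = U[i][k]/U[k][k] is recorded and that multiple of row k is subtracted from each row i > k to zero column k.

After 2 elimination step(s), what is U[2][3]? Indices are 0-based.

Step 1: pivot at (0,0) is 1.
  row1 ← row1 − (4)·row0  ⇒  L[1][0]=4, U row1=(0, 2, -3, -3)
  row2 ← row2 − (-3)·row0  ⇒  L[2][0]=-3, U row2=(0, -6, 6, 8)
  row3 ← row3 − (3)·row0  ⇒  L[3][0]=3, U row3=(0, -2, 15, 9)
Step 2: pivot at (1,1) is 2.
  row2 ← row2 − (-3)·row1  ⇒  L[2][1]=-3, U row2=(0, 0, -3, -1)
  row3 ← row3 − (-1)·row1  ⇒  L[3][1]=-1, U row3=(0, 0, 12, 6)

U[2][3] = -1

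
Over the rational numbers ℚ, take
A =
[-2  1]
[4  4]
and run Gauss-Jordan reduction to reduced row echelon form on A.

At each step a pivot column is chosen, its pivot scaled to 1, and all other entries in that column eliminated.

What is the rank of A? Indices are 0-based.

step 1: normalize row 0 (÷-2) = (1, -1/2)
  row 1: subtract 4×row0 = (0, 6)
step 2: normalize row 1 (÷6) = (0, 1)
  row 0: subtract -1/2×row1 = (1, 0)

rank = 2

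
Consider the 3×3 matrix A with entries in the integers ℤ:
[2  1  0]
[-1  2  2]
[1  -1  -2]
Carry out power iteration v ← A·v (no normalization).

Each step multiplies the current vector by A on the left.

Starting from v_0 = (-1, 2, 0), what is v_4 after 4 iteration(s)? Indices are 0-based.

v_0 = (-1, 2, 0).
v_1 = A·v_0 = (0, 5, -3).
v_2 = A·v_1 = (5, 4, 1).
v_3 = A·v_2 = (14, 5, -1).
v_4 = A·v_3 = (33, -6, 11).

v_4 = (33, -6, 11)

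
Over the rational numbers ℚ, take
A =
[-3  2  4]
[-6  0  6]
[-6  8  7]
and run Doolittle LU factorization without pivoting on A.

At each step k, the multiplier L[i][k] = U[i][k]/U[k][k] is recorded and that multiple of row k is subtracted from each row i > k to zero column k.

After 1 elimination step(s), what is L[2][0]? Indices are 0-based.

L[2][0] = 2

[col 0] pivot -3
  R1 -= 2*R0 → (0, -4, -2)  (L[1][0] := 2)
  R2 -= 2*R0 → (0, 4, -1)  (L[2][0] := 2)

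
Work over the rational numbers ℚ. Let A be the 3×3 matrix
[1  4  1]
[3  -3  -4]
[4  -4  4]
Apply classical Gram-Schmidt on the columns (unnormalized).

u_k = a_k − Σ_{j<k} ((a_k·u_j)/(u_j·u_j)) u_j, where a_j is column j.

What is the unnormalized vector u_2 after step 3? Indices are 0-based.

u_2 = (0, -112/25, 84/25)

Step 1: u_0 = a_0 = (1, 3, 4).
Step 2: u_1 = a_1 − (-21/26)·u_0 = (125/26, -15/26, -10/13).
Step 3: u_2 = a_2 − (5/26)·u_0 − (21/125)·u_1 = (0, -112/25, 84/25).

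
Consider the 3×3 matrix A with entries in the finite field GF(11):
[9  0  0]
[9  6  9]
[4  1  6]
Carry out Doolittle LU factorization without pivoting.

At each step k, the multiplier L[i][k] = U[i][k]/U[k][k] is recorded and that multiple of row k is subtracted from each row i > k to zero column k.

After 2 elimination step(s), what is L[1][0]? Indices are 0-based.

Step 1: pivot at (0,0) is 9.
  row1 ← row1 − (1)·row0  ⇒  L[1][0]=1, U row1=(0, 6, 9)
  row2 ← row2 − (9)·row0  ⇒  L[2][0]=9, U row2=(0, 1, 6)
Step 2: pivot at (1,1) is 6.
  row2 ← row2 − (2)·row1  ⇒  L[2][1]=2, U row2=(0, 0, 10)

L[1][0] = 1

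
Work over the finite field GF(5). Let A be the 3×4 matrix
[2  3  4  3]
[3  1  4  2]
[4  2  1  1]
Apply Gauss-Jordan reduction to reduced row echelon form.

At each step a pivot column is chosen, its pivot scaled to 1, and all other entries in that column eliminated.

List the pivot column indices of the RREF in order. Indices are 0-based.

pivot columns: 0, 1, 2

step 1: normalize row 0 (÷2) = (1, 4, 2, 4)
  row 1: subtract 3×row0 = (0, 4, 3, 0)
  row 2: subtract 4×row0 = (0, 1, 3, 0)
step 2: normalize row 1 (÷4) = (0, 1, 2, 0)
  row 0: subtract 4×row1 = (1, 0, 4, 4)
  row 2: subtract 1×row1 = (0, 0, 1, 0)
step 3: normalize row 2 (÷1) = (0, 0, 1, 0)
  row 0: subtract 4×row2 = (1, 0, 0, 4)
  row 1: subtract 2×row2 = (0, 1, 0, 0)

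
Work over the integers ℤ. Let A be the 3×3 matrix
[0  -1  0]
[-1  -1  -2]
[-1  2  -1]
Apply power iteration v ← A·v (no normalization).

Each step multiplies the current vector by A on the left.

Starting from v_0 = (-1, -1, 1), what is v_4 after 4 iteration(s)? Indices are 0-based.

v_4 = (5, -2, -12)

v_0 = (-1, -1, 1).
v_1 = A·v_0 = (1, 0, -2).
v_2 = A·v_1 = (0, 3, 1).
v_3 = A·v_2 = (-3, -5, 5).
v_4 = A·v_3 = (5, -2, -12).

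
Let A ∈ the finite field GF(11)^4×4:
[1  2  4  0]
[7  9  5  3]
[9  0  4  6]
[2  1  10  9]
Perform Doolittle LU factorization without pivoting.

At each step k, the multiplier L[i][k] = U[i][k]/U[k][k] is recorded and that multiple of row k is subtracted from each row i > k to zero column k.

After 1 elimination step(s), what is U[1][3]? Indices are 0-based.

U[1][3] = 3

k=0: U[0][0]=1
  eliminate (1,0): mult=7, new row 1: (0, 6, 10, 3); set L[1][0]=7
  eliminate (2,0): mult=9, new row 2: (0, 4, 1, 6); set L[2][0]=9
  eliminate (3,0): mult=2, new row 3: (0, 8, 2, 9); set L[3][0]=2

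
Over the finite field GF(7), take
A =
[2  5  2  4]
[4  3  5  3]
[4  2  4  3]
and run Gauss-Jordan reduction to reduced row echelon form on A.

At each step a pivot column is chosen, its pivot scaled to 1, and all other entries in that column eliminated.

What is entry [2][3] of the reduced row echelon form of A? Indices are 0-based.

M[2][3] = 2

step 1: normalize row 0 (÷2) = (1, 6, 1, 2)
  row 1: subtract 4×row0 = (0, 0, 1, 2)
  row 2: subtract 4×row0 = (0, 6, 0, 2)
step 2: exchange rows 1,2
step 2: normalize row 1 (÷6) = (0, 1, 0, 5)
  row 0: subtract 6×row1 = (1, 0, 1, 0)
step 3: normalize row 2 (÷1) = (0, 0, 1, 2)
  row 0: subtract 1×row2 = (1, 0, 0, 5)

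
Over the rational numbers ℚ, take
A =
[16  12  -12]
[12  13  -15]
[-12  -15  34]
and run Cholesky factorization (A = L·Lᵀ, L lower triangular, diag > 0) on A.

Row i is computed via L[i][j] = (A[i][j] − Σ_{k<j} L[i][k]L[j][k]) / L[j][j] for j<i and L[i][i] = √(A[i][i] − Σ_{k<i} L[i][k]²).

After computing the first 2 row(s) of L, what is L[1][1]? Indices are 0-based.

L[1][1] = 2

Step 1: L[0][0] = √(16) = 4.
  L[1][0] = (12) / L[0][0] = 3.
Step 2: L[1][1] = √(4) = 2.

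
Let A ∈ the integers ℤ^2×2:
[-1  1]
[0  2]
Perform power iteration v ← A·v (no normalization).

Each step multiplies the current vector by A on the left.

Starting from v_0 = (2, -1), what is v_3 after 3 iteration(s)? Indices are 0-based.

v_3 = (-5, -8)

v_0 = (2, -1).
v_1 = A·v_0 = (-3, -2).
v_2 = A·v_1 = (1, -4).
v_3 = A·v_2 = (-5, -8).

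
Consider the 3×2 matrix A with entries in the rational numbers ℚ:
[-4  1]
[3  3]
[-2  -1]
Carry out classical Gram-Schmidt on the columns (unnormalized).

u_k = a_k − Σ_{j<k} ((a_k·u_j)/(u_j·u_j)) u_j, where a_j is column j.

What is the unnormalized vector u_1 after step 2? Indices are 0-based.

Step 1: u_0 = a_0 = (-4, 3, -2).
Step 2: u_1 = a_1 − (7/29)·u_0 = (57/29, 66/29, -15/29).

u_1 = (57/29, 66/29, -15/29)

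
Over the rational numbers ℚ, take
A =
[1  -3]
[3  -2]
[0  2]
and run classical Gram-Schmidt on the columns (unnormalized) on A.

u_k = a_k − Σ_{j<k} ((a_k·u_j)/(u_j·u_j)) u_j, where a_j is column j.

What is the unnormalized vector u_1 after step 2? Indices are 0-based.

Step 1: u_0 = a_0 = (1, 3, 0).
Step 2: u_1 = a_1 − (-9/10)·u_0 = (-21/10, 7/10, 2).

u_1 = (-21/10, 7/10, 2)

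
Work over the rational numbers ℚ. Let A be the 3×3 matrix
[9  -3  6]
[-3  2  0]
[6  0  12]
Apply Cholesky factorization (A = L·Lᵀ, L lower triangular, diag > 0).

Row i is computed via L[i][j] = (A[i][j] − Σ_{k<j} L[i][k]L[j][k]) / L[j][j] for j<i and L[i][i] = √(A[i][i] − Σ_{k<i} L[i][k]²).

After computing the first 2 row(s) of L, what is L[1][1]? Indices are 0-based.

L[1][1] = 1

Step 1: L[0][0] = √(9) = 3.
  L[1][0] = (-3) / L[0][0] = -1.
Step 2: L[1][1] = √(1) = 1.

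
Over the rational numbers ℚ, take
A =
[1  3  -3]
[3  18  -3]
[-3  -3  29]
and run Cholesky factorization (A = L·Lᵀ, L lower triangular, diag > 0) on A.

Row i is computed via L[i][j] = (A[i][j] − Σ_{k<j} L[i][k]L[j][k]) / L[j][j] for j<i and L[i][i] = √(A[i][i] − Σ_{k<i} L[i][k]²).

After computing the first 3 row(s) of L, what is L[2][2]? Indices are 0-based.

Step 1: L[0][0] = √(1) = 1.
  L[1][0] = (3) / L[0][0] = 3.
Step 2: L[1][1] = √(9) = 3.
  L[2][0] = (-3) / L[0][0] = -3.
  L[2][1] = (6) / L[1][1] = 2.
Step 3: L[2][2] = √(16) = 4.

L[2][2] = 4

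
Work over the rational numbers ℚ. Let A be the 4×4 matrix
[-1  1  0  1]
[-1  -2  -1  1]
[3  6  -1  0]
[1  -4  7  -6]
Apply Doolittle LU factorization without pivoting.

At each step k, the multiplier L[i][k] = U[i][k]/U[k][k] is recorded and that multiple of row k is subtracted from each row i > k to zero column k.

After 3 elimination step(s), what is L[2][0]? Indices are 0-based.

k=0: U[0][0]=-1
  eliminate (1,0): mult=1, new row 1: (0, -3, -1, 0); set L[1][0]=1
  eliminate (2,0): mult=-3, new row 2: (0, 9, -1, 3); set L[2][0]=-3
  eliminate (3,0): mult=-1, new row 3: (0, -3, 7, -5); set L[3][0]=-1
k=1: U[1][1]=-3
  eliminate (2,1): mult=-3, new row 2: (0, 0, -4, 3); set L[2][1]=-3
  eliminate (3,1): mult=1, new row 3: (0, 0, 8, -5); set L[3][1]=1
k=2: U[2][2]=-4
  eliminate (3,2): mult=-2, new row 3: (0, 0, 0, 1); set L[3][2]=-2

L[2][0] = -3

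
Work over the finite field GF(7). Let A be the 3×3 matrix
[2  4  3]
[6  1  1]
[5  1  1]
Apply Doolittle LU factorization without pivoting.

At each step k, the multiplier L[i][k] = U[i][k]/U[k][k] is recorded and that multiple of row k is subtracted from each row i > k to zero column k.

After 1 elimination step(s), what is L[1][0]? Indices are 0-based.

L[1][0] = 3

[col 0] pivot 2
  R1 -= 3*R0 → (0, 3, 6)  (L[1][0] := 3)
  R2 -= 6*R0 → (0, 5, 4)  (L[2][0] := 6)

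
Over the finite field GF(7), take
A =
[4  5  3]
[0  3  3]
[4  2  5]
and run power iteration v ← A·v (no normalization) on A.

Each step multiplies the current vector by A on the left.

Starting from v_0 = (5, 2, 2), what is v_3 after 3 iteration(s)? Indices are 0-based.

v_3 = (2, 0, 5)

v_0 = (5, 2, 2).
v_1 = A·v_0 = (1, 5, 6).
v_2 = A·v_1 = (5, 5, 2).
v_3 = A·v_2 = (2, 0, 5).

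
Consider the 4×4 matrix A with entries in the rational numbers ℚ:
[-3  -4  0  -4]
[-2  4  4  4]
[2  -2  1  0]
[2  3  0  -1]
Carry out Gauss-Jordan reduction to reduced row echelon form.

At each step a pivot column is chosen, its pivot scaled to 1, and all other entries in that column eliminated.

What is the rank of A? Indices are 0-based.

rank = 4

pivot(0,0)=-3: scale R0 → (1, 4/3, 0, 4/3)
  clear (1,0): R1 −= (-2)R0 → (0, 20/3, 4, 20/3)
  clear (2,0): R2 −= (2)R0 → (0, -14/3, 1, -8/3)
  clear (3,0): R3 −= (2)R0 → (0, 1/3, 0, -11/3)
pivot(1,1)=20/3: scale R1 → (0, 1, 3/5, 1)
  clear (0,1): R0 −= (4/3)R1 → (1, 0, -4/5, 0)
  clear (2,1): R2 −= (-14/3)R1 → (0, 0, 19/5, 2)
  clear (3,1): R3 −= (1/3)R1 → (0, 0, -1/5, -4)
pivot(2,2)=19/5: scale R2 → (0, 0, 1, 10/19)
  clear (0,2): R0 −= (-4/5)R2 → (1, 0, 0, 8/19)
  clear (1,2): R1 −= (3/5)R2 → (0, 1, 0, 13/19)
  clear (3,2): R3 −= (-1/5)R2 → (0, 0, 0, -74/19)
pivot(3,3)=-74/19: scale R3 → (0, 0, 0, 1)
  clear (0,3): R0 −= (8/19)R3 → (1, 0, 0, 0)
  clear (1,3): R1 −= (13/19)R3 → (0, 1, 0, 0)
  clear (2,3): R2 −= (10/19)R3 → (0, 0, 1, 0)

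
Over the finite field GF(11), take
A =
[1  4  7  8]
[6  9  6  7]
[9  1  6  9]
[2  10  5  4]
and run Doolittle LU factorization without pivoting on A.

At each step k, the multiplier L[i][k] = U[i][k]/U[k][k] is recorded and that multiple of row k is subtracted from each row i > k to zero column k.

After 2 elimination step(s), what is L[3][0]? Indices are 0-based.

L[3][0] = 2

Step 1: pivot at (0,0) is 1.
  row1 ← row1 − (6)·row0  ⇒  L[1][0]=6, U row1=(0, 7, 8, 3)
  row2 ← row2 − (9)·row0  ⇒  L[2][0]=9, U row2=(0, 9, 9, 3)
  row3 ← row3 − (2)·row0  ⇒  L[3][0]=2, U row3=(0, 2, 2, 10)
Step 2: pivot at (1,1) is 7.
  row2 ← row2 − (6)·row1  ⇒  L[2][1]=6, U row2=(0, 0, 5, 7)
  row3 ← row3 − (5)·row1  ⇒  L[3][1]=5, U row3=(0, 0, 6, 6)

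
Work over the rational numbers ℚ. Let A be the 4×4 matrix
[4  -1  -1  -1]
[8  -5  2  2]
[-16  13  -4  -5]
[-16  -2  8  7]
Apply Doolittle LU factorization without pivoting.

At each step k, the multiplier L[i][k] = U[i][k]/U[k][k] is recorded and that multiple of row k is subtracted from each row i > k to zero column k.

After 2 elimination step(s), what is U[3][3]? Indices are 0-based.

U[3][3] = -5

Step 1: pivot at (0,0) is 4.
  row1 ← row1 − (2)·row0  ⇒  L[1][0]=2, U row1=(0, -3, 4, 4)
  row2 ← row2 − (-4)·row0  ⇒  L[2][0]=-4, U row2=(0, 9, -8, -9)
  row3 ← row3 − (-4)·row0  ⇒  L[3][0]=-4, U row3=(0, -6, 4, 3)
Step 2: pivot at (1,1) is -3.
  row2 ← row2 − (-3)·row1  ⇒  L[2][1]=-3, U row2=(0, 0, 4, 3)
  row3 ← row3 − (2)·row1  ⇒  L[3][1]=2, U row3=(0, 0, -4, -5)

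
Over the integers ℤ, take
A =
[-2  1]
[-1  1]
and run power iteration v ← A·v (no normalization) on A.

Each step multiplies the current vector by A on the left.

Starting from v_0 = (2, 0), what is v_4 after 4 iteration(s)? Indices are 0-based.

v_4 = (16, 6)

v_0 = (2, 0).
v_1 = A·v_0 = (-4, -2).
v_2 = A·v_1 = (6, 2).
v_3 = A·v_2 = (-10, -4).
v_4 = A·v_3 = (16, 6).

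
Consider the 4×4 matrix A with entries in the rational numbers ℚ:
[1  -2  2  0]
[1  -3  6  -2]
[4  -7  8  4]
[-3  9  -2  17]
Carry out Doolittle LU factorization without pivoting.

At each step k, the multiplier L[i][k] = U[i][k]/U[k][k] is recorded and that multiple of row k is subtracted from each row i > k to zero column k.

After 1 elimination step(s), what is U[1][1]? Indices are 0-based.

[col 0] pivot 1
  R1 -= 1*R0 → (0, -1, 4, -2)  (L[1][0] := 1)
  R2 -= 4*R0 → (0, 1, 0, 4)  (L[2][0] := 4)
  R3 -= -3*R0 → (0, 3, 4, 17)  (L[3][0] := -3)

U[1][1] = -1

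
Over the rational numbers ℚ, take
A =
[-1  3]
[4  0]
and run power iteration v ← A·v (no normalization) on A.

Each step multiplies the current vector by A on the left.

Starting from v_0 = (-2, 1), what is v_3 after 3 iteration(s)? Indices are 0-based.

v_0 = (-2, 1).
v_1 = A·v_0 = (5, -8).
v_2 = A·v_1 = (-29, 20).
v_3 = A·v_2 = (89, -116).

v_3 = (89, -116)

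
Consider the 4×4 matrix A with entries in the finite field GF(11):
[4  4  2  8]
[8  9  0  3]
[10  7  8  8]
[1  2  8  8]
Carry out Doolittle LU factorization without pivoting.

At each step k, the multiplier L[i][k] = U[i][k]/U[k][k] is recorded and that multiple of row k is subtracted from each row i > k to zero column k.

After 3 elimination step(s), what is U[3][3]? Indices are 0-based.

U[3][3] = 7

[col 0] pivot 4
  R1 -= 2*R0 → (0, 1, 7, 9)  (L[1][0] := 2)
  R2 -= 8*R0 → (0, 8, 3, 10)  (L[2][0] := 8)
  R3 -= 3*R0 → (0, 1, 2, 6)  (L[3][0] := 3)
[col 1] pivot 1
  R2 -= 8*R1 → (0, 0, 2, 4)  (L[2][1] := 8)
  R3 -= 1*R1 → (0, 0, 6, 8)  (L[3][1] := 1)
[col 2] pivot 2
  R3 -= 3*R2 → (0, 0, 0, 7)  (L[3][2] := 3)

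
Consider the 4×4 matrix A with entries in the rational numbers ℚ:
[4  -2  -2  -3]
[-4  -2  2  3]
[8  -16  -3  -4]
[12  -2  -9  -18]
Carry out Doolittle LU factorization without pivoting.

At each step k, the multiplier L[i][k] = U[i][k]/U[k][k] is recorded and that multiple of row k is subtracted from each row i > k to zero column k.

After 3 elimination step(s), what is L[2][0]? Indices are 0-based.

k=0: U[0][0]=4
  eliminate (1,0): mult=-1, new row 1: (0, -4, 0, 0); set L[1][0]=-1
  eliminate (2,0): mult=2, new row 2: (0, -12, 1, 2); set L[2][0]=2
  eliminate (3,0): mult=3, new row 3: (0, 4, -3, -9); set L[3][0]=3
k=1: U[1][1]=-4
  eliminate (2,1): mult=3, new row 2: (0, 0, 1, 2); set L[2][1]=3
  eliminate (3,1): mult=-1, new row 3: (0, 0, -3, -9); set L[3][1]=-1
k=2: U[2][2]=1
  eliminate (3,2): mult=-3, new row 3: (0, 0, 0, -3); set L[3][2]=-3

L[2][0] = 2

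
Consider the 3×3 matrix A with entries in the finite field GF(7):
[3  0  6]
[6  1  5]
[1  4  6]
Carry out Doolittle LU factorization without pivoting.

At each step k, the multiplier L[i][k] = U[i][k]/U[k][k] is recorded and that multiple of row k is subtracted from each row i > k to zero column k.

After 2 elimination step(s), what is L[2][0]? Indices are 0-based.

L[2][0] = 5

k=0: U[0][0]=3
  eliminate (1,0): mult=2, new row 1: (0, 1, 0); set L[1][0]=2
  eliminate (2,0): mult=5, new row 2: (0, 4, 4); set L[2][0]=5
k=1: U[1][1]=1
  eliminate (2,1): mult=4, new row 2: (0, 0, 4); set L[2][1]=4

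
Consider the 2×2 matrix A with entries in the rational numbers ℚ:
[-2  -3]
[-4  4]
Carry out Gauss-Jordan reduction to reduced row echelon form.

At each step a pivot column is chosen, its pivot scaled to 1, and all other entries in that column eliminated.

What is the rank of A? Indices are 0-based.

rank = 2

step 1: normalize row 0 (÷-2) = (1, 3/2)
  row 1: subtract -4×row0 = (0, 10)
step 2: normalize row 1 (÷10) = (0, 1)
  row 0: subtract 3/2×row1 = (1, 0)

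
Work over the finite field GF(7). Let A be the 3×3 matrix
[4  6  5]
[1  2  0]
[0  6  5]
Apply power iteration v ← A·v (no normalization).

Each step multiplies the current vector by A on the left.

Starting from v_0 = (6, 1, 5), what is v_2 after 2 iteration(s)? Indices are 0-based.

v_0 = (6, 1, 5).
v_1 = A·v_0 = (6, 1, 3).
v_2 = A·v_1 = (3, 1, 0).

v_2 = (3, 1, 0)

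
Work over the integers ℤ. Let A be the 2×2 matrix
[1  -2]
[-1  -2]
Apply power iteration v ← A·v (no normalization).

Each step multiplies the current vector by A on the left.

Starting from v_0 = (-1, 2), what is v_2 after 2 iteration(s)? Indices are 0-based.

v_0 = (-1, 2).
v_1 = A·v_0 = (-5, -3).
v_2 = A·v_1 = (1, 11).

v_2 = (1, 11)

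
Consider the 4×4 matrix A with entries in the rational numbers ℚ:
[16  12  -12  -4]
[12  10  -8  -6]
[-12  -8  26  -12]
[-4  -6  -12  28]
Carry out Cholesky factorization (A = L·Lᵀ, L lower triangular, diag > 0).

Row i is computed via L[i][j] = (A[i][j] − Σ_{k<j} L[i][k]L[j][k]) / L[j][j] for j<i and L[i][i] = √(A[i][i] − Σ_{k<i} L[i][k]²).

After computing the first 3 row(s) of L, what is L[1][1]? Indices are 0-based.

L[1][1] = 1

Step 1: L[0][0] = √(16) = 4.
  L[1][0] = (12) / L[0][0] = 3.
Step 2: L[1][1] = √(1) = 1.
  L[2][0] = (-12) / L[0][0] = -3.
  L[2][1] = (1) / L[1][1] = 1.
Step 3: L[2][2] = √(16) = 4.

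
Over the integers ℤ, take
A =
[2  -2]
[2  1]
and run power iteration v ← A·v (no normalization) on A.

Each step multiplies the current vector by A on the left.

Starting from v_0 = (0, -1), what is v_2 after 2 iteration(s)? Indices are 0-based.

v_0 = (0, -1).
v_1 = A·v_0 = (2, -1).
v_2 = A·v_1 = (6, 3).

v_2 = (6, 3)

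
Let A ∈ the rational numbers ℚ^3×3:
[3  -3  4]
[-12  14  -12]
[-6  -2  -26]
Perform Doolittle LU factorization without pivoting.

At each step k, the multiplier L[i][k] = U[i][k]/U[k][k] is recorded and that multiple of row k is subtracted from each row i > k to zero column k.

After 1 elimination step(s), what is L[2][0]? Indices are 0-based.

[col 0] pivot 3
  R1 -= -4*R0 → (0, 2, 4)  (L[1][0] := -4)
  R2 -= -2*R0 → (0, -8, -18)  (L[2][0] := -2)

L[2][0] = -2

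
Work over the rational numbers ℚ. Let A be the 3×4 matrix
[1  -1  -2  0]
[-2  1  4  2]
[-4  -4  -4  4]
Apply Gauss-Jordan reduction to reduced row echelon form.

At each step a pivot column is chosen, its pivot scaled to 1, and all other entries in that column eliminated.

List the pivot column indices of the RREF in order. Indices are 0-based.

[1] R0 /= 1  ⇒  (1, -1, -2, 0)
     R1 -= -2·R0  ⇒  (0, -1, 0, 2)
     R2 -= -4·R0  ⇒  (0, -8, -12, 4)
[2] R1 /= -1  ⇒  (0, 1, 0, -2)
     R0 -= -1·R1  ⇒  (1, 0, -2, -2)
     R2 -= -8·R1  ⇒  (0, 0, -12, -12)
[3] R2 /= -12  ⇒  (0, 0, 1, 1)
     R0 -= -2·R2  ⇒  (1, 0, 0, 0)

pivot columns: 0, 1, 2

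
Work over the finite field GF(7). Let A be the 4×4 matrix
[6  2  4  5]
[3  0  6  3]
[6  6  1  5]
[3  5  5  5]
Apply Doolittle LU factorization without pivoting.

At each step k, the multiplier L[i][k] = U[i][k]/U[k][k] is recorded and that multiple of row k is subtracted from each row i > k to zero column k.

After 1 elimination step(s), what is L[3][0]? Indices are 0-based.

L[3][0] = 4

Step 1: pivot at (0,0) is 6.
  row1 ← row1 − (4)·row0  ⇒  L[1][0]=4, U row1=(0, 6, 4, 4)
  row2 ← row2 − (1)·row0  ⇒  L[2][0]=1, U row2=(0, 4, 4, 0)
  row3 ← row3 − (4)·row0  ⇒  L[3][0]=4, U row3=(0, 4, 3, 6)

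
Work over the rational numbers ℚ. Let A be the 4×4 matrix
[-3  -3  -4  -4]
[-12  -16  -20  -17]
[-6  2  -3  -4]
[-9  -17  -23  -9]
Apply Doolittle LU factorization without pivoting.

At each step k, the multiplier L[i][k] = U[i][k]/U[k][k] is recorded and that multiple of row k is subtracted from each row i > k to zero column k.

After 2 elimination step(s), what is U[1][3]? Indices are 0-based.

k=0: U[0][0]=-3
  eliminate (1,0): mult=4, new row 1: (0, -4, -4, -1); set L[1][0]=4
  eliminate (2,0): mult=2, new row 2: (0, 8, 5, 4); set L[2][0]=2
  eliminate (3,0): mult=3, new row 3: (0, -8, -11, 3); set L[3][0]=3
k=1: U[1][1]=-4
  eliminate (2,1): mult=-2, new row 2: (0, 0, -3, 2); set L[2][1]=-2
  eliminate (3,1): mult=2, new row 3: (0, 0, -3, 5); set L[3][1]=2

U[1][3] = -1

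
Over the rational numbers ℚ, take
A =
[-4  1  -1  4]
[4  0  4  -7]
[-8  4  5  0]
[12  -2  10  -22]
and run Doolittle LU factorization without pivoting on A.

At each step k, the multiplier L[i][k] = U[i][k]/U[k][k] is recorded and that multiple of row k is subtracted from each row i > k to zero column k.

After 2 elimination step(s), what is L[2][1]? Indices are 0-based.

k=0: U[0][0]=-4
  eliminate (1,0): mult=-1, new row 1: (0, 1, 3, -3); set L[1][0]=-1
  eliminate (2,0): mult=2, new row 2: (0, 2, 7, -8); set L[2][0]=2
  eliminate (3,0): mult=-3, new row 3: (0, 1, 7, -10); set L[3][0]=-3
k=1: U[1][1]=1
  eliminate (2,1): mult=2, new row 2: (0, 0, 1, -2); set L[2][1]=2
  eliminate (3,1): mult=1, new row 3: (0, 0, 4, -7); set L[3][1]=1

L[2][1] = 2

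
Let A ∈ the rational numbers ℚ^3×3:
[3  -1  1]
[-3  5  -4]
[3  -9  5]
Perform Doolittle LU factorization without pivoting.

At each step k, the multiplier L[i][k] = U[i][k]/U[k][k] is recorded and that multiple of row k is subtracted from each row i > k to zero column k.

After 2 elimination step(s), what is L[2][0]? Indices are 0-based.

L[2][0] = 1

k=0: U[0][0]=3
  eliminate (1,0): mult=-1, new row 1: (0, 4, -3); set L[1][0]=-1
  eliminate (2,0): mult=1, new row 2: (0, -8, 4); set L[2][0]=1
k=1: U[1][1]=4
  eliminate (2,1): mult=-2, new row 2: (0, 0, -2); set L[2][1]=-2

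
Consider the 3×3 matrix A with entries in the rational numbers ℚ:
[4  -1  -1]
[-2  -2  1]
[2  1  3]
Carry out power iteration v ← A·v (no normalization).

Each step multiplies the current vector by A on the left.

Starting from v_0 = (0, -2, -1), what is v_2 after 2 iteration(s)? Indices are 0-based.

v_0 = (0, -2, -1).
v_1 = A·v_0 = (3, 3, -5).
v_2 = A·v_1 = (14, -17, -6).

v_2 = (14, -17, -6)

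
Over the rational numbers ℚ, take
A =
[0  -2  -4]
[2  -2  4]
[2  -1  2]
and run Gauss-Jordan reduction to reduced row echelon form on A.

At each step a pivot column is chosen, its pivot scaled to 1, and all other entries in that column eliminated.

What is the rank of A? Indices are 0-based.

rank = 3

step 1: exchange rows 0,1
step 1: normalize row 0 (÷2) = (1, -1, 2)
  row 2: subtract 2×row0 = (0, 1, -2)
step 2: normalize row 1 (÷-2) = (0, 1, 2)
  row 0: subtract -1×row1 = (1, 0, 4)
  row 2: subtract 1×row1 = (0, 0, -4)
step 3: normalize row 2 (÷-4) = (0, 0, 1)
  row 0: subtract 4×row2 = (1, 0, 0)
  row 1: subtract 2×row2 = (0, 1, 0)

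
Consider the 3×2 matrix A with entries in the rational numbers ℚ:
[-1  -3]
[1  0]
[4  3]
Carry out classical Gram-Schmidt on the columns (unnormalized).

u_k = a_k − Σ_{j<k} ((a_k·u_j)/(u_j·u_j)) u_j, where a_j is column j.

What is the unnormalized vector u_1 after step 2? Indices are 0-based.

u_1 = (-13/6, -5/6, -1/3)

Step 1: u_0 = a_0 = (-1, 1, 4).
Step 2: u_1 = a_1 − (5/6)·u_0 = (-13/6, -5/6, -1/3).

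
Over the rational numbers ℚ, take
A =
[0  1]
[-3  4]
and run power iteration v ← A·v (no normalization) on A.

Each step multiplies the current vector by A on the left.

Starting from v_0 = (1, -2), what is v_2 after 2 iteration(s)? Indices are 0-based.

v_2 = (-11, -38)

v_0 = (1, -2).
v_1 = A·v_0 = (-2, -11).
v_2 = A·v_1 = (-11, -38).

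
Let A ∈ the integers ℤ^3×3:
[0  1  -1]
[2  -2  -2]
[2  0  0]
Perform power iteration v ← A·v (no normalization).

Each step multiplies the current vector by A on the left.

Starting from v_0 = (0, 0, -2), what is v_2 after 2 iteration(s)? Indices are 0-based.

v_0 = (0, 0, -2).
v_1 = A·v_0 = (2, 4, 0).
v_2 = A·v_1 = (4, -4, 4).

v_2 = (4, -4, 4)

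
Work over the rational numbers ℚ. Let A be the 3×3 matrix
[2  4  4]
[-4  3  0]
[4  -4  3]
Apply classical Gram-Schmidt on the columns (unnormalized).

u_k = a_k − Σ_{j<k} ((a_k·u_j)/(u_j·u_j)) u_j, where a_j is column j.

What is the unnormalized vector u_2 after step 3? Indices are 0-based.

u_2 = (82/269, 492/269, 451/269)

Step 1: u_0 = a_0 = (2, -4, 4).
Step 2: u_1 = a_1 − (-5/9)·u_0 = (46/9, 7/9, -16/9).
Step 3: u_2 = a_2 − (5/9)·u_0 − (136/269)·u_1 = (82/269, 492/269, 451/269).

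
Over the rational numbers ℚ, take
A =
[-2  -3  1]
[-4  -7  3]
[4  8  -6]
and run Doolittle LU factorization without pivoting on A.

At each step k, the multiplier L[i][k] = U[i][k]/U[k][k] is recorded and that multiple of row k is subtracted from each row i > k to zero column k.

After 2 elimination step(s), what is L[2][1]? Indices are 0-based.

L[2][1] = -2

[col 0] pivot -2
  R1 -= 2*R0 → (0, -1, 1)  (L[1][0] := 2)
  R2 -= -2*R0 → (0, 2, -4)  (L[2][0] := -2)
[col 1] pivot -1
  R2 -= -2*R1 → (0, 0, -2)  (L[2][1] := -2)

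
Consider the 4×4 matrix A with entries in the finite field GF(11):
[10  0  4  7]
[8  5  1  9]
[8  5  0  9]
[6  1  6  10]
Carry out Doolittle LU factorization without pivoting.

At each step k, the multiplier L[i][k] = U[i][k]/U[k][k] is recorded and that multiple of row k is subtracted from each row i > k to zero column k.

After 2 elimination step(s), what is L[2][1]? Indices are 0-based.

L[2][1] = 1

Step 1: pivot at (0,0) is 10.
  row1 ← row1 − (3)·row0  ⇒  L[1][0]=3, U row1=(0, 5, 0, 10)
  row2 ← row2 − (3)·row0  ⇒  L[2][0]=3, U row2=(0, 5, 10, 10)
  row3 ← row3 − (5)·row0  ⇒  L[3][0]=5, U row3=(0, 1, 8, 8)
Step 2: pivot at (1,1) is 5.
  row2 ← row2 − (1)·row1  ⇒  L[2][1]=1, U row2=(0, 0, 10, 0)
  row3 ← row3 − (9)·row1  ⇒  L[3][1]=9, U row3=(0, 0, 8, 6)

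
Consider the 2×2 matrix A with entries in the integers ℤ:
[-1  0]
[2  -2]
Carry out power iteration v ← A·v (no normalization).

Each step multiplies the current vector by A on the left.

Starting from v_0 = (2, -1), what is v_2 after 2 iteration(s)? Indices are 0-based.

v_0 = (2, -1).
v_1 = A·v_0 = (-2, 6).
v_2 = A·v_1 = (2, -16).

v_2 = (2, -16)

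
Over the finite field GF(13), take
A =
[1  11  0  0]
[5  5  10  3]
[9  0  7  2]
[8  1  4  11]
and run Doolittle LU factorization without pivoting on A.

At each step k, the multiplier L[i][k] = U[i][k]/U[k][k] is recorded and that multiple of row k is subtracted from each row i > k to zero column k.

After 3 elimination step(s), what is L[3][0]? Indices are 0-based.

[col 0] pivot 1
  R1 -= 5*R0 → (0, 2, 10, 3)  (L[1][0] := 5)
  R2 -= 9*R0 → (0, 5, 7, 2)  (L[2][0] := 9)
  R3 -= 8*R0 → (0, 4, 4, 11)  (L[3][0] := 8)
[col 1] pivot 2
  R2 -= 9*R1 → (0, 0, 8, 1)  (L[2][1] := 9)
  R3 -= 2*R1 → (0, 0, 10, 5)  (L[3][1] := 2)
[col 2] pivot 8
  R3 -= 11*R2 → (0, 0, 0, 7)  (L[3][2] := 11)

L[3][0] = 8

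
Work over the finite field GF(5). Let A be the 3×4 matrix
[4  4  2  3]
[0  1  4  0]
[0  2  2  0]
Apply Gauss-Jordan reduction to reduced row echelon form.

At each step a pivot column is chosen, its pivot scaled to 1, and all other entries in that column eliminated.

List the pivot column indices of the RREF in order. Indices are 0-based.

pivot columns: 0, 1, 2

step 1: normalize row 0 (÷4) = (1, 1, 3, 2)
step 2: normalize row 1 (÷1) = (0, 1, 4, 0)
  row 0: subtract 1×row1 = (1, 0, 4, 2)
  row 2: subtract 2×row1 = (0, 0, 4, 0)
step 3: normalize row 2 (÷4) = (0, 0, 1, 0)
  row 0: subtract 4×row2 = (1, 0, 0, 2)
  row 1: subtract 4×row2 = (0, 1, 0, 0)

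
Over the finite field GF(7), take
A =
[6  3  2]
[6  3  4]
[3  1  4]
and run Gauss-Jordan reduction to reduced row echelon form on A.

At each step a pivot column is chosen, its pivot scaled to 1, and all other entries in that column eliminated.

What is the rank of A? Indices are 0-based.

rank = 3

step 1: normalize row 0 (÷6) = (1, 4, 5)
  row 1: subtract 6×row0 = (0, 0, 2)
  row 2: subtract 3×row0 = (0, 3, 3)
step 2: exchange rows 1,2
step 2: normalize row 1 (÷3) = (0, 1, 1)
  row 0: subtract 4×row1 = (1, 0, 1)
step 3: normalize row 2 (÷2) = (0, 0, 1)
  row 0: subtract 1×row2 = (1, 0, 0)
  row 1: subtract 1×row2 = (0, 1, 0)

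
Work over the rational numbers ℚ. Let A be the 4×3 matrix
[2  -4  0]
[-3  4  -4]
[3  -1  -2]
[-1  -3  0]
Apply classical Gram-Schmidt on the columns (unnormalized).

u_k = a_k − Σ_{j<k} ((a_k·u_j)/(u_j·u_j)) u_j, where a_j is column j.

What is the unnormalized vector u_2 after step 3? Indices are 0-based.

u_2 = (-376/283, -770/283, -625/283, -317/283)

Step 1: u_0 = a_0 = (2, -3, 3, -1).
Step 2: u_1 = a_1 − (-20/23)·u_0 = (-52/23, 32/23, 37/23, -89/23).
Step 3: u_2 = a_2 − (6/23)·u_0 − (-101/283)·u_1 = (-376/283, -770/283, -625/283, -317/283).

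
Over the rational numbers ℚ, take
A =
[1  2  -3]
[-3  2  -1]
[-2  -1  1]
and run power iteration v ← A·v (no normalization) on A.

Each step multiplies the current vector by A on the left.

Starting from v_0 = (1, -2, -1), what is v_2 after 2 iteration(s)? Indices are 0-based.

v_2 = (-9, -11, 5)

v_0 = (1, -2, -1).
v_1 = A·v_0 = (0, -6, -1).
v_2 = A·v_1 = (-9, -11, 5).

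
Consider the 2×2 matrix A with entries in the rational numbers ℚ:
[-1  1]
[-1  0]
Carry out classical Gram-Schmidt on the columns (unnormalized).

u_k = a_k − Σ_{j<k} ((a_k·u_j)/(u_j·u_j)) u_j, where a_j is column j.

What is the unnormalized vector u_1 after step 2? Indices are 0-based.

Step 1: u_0 = a_0 = (-1, -1).
Step 2: u_1 = a_1 − (-1/2)·u_0 = (1/2, -1/2).

u_1 = (1/2, -1/2)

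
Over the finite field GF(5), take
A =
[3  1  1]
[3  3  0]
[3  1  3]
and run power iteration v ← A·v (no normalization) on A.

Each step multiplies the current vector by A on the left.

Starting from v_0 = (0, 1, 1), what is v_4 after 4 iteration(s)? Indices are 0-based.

v_0 = (0, 1, 1).
v_1 = A·v_0 = (2, 3, 4).
v_2 = A·v_1 = (3, 0, 1).
v_3 = A·v_2 = (0, 4, 2).
v_4 = A·v_3 = (1, 2, 0).

v_4 = (1, 2, 0)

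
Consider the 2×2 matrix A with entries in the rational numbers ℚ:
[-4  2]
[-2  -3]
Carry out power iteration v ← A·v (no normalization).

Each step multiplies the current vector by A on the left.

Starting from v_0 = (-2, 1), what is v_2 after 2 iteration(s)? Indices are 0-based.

v_0 = (-2, 1).
v_1 = A·v_0 = (10, 1).
v_2 = A·v_1 = (-38, -23).

v_2 = (-38, -23)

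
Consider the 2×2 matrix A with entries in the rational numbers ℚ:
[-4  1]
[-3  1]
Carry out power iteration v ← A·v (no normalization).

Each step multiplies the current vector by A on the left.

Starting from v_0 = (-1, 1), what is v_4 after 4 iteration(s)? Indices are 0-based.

v_0 = (-1, 1).
v_1 = A·v_0 = (5, 4).
v_2 = A·v_1 = (-16, -11).
v_3 = A·v_2 = (53, 37).
v_4 = A·v_3 = (-175, -122).

v_4 = (-175, -122)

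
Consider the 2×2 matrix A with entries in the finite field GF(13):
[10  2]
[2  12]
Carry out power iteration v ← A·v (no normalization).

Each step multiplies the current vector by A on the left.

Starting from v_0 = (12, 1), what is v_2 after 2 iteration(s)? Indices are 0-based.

v_2 = (5, 0)

v_0 = (12, 1).
v_1 = A·v_0 = (5, 10).
v_2 = A·v_1 = (5, 0).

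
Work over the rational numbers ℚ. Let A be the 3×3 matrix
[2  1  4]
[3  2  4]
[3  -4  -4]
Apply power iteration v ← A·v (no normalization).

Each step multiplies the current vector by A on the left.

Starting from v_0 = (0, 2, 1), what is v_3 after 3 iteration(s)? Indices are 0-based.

v_3 = (66, 24, -164)

v_0 = (0, 2, 1).
v_1 = A·v_0 = (6, 8, -12).
v_2 = A·v_1 = (-28, -14, 34).
v_3 = A·v_2 = (66, 24, -164).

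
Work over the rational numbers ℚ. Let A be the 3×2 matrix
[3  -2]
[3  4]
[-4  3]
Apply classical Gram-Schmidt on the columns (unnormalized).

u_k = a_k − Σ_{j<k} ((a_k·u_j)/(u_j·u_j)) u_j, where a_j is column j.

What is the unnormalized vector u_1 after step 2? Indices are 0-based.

Step 1: u_0 = a_0 = (3, 3, -4).
Step 2: u_1 = a_1 − (-3/17)·u_0 = (-25/17, 77/17, 39/17).

u_1 = (-25/17, 77/17, 39/17)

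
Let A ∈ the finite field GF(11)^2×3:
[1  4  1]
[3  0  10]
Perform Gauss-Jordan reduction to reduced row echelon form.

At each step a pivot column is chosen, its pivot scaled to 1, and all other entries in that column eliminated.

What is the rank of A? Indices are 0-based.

rank = 2

[1] R0 /= 1  ⇒  (1, 4, 1)
     R1 -= 3·R0  ⇒  (0, 10, 7)
[2] R1 /= 10  ⇒  (0, 1, 4)
     R0 -= 4·R1  ⇒  (1, 0, 7)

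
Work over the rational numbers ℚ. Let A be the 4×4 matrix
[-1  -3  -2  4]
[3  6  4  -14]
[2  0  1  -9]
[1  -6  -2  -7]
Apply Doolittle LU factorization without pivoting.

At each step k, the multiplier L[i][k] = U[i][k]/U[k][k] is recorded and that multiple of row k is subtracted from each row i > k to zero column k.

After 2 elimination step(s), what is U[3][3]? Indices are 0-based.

U[3][3] = 3

Step 1: pivot at (0,0) is -1.
  row1 ← row1 − (-3)·row0  ⇒  L[1][0]=-3, U row1=(0, -3, -2, -2)
  row2 ← row2 − (-2)·row0  ⇒  L[2][0]=-2, U row2=(0, -6, -3, -1)
  row3 ← row3 − (-1)·row0  ⇒  L[3][0]=-1, U row3=(0, -9, -4, -3)
Step 2: pivot at (1,1) is -3.
  row2 ← row2 − (2)·row1  ⇒  L[2][1]=2, U row2=(0, 0, 1, 3)
  row3 ← row3 − (3)·row1  ⇒  L[3][1]=3, U row3=(0, 0, 2, 3)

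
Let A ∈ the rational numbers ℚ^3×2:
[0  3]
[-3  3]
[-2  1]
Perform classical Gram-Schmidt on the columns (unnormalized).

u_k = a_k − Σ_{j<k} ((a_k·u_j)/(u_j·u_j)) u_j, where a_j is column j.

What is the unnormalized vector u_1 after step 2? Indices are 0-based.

u_1 = (3, 6/13, -9/13)

Step 1: u_0 = a_0 = (0, -3, -2).
Step 2: u_1 = a_1 − (-11/13)·u_0 = (3, 6/13, -9/13).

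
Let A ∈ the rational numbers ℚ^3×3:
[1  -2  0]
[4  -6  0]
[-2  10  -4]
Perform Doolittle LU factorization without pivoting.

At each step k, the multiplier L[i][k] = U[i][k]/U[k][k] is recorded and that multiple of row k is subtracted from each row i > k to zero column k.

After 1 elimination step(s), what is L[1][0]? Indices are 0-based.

L[1][0] = 4

Step 1: pivot at (0,0) is 1.
  row1 ← row1 − (4)·row0  ⇒  L[1][0]=4, U row1=(0, 2, 0)
  row2 ← row2 − (-2)·row0  ⇒  L[2][0]=-2, U row2=(0, 6, -4)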